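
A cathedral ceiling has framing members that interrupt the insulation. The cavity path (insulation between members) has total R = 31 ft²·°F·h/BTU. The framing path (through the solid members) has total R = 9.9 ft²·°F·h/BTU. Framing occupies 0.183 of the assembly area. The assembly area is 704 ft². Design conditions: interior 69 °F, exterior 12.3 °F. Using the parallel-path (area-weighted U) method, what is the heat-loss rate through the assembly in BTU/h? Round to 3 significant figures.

U_eff = 0.817/31 + 0.183/9.9 = 0.02635 + 0.01848 = 0.04484
R_eff = 1/U_eff = 22.3 ft²·°F·h/BTU
Q = 704 × (69 − 12.3) / 22.3 = 1790 BTU/h

1790 BTU/h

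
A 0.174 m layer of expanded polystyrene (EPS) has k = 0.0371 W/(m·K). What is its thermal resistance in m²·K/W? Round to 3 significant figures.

R = L/k = 0.174/0.0371 = 4.69 m²·K/W

4.69 m²·K/W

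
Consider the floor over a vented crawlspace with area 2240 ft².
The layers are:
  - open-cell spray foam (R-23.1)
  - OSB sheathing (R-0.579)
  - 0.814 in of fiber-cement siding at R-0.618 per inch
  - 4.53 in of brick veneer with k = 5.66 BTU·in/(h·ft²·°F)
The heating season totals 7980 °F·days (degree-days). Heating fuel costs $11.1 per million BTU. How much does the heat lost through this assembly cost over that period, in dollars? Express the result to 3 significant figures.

0.814 × 0.618 = 0.5031
4.53/5.66 = 0.8004
R_total = 23.1 + 0.579 + 0.5031 + 0.8004 = 24.98 ft²·°F·h/BTU
E = A × HDD × 24 / R = 2240 × 7980 × 24 / 24.98 = 17170000 BTU
Cost = 17170000/10⁶ × 11.1 = $190.6

191 dollars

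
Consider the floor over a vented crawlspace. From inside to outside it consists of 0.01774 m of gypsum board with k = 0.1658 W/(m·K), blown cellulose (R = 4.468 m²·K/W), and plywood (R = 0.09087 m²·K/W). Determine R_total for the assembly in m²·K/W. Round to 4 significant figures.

4.666 m²·K/W

0.01774/0.1658 = 0.107
R_total = 0.107 + 4.468 + 0.09087 = 4.6659 m²·K/W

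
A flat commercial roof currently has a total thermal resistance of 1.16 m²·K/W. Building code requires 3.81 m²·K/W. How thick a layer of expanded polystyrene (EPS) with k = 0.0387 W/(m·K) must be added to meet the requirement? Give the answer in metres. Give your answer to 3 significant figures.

0.103 m

ΔR = 3.81 − 1.16 = 2.65 m²·K/W
L = ΔR × k = 2.65 × 0.0387 = 0.1026 m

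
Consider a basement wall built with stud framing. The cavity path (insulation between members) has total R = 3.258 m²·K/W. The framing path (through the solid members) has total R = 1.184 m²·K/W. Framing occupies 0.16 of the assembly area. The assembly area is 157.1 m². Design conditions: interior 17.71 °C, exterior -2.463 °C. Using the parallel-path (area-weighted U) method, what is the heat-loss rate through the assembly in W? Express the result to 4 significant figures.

U_eff = 0.84/3.258 + 0.16/1.184 = 0.25783 + 0.13514 = 0.39296
R_eff = 1/U_eff = 2.5448 m²·K/W
Q = 157.1 × (17.71 − (-2.463)) / 2.5448 = 1245.4 W

1245 W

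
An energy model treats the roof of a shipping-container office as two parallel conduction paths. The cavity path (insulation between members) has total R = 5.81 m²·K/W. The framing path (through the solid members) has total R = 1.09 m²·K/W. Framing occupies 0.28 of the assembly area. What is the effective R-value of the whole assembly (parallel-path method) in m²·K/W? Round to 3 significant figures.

U_eff = 0.72/5.81 + 0.28/1.09 = 0.1239 + 0.2569 = 0.3808
R_eff = 1/U_eff = 2.626 m²·K/W

2.63 m²·K/W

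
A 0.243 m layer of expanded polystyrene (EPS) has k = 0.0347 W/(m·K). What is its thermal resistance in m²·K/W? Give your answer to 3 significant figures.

7.00 m²·K/W

R = L/k = 0.243/0.0347 = 7.003 m²·K/W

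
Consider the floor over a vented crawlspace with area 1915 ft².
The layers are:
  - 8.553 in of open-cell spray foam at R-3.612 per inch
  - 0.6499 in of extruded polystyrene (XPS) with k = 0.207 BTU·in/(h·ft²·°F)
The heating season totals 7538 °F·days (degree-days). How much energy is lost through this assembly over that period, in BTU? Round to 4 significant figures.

8.553 × 3.612 = 30.893
0.6499/0.207 = 3.1396
R_total = 30.893 + 3.1396 = 34.033 ft²·°F·h/BTU
E = A × HDD × 24 / R = 1915 × 7538 × 24 / 34.033 = 10180000 BTU

10180000 BTU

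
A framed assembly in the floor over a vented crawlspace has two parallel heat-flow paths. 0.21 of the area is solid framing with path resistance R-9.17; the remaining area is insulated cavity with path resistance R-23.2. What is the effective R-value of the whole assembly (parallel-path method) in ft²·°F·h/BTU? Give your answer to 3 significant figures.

17.6 ft²·°F·h/BTU

U_eff = 0.79/23.2 + 0.21/9.17 = 0.03405 + 0.0229 = 0.05695
R_eff = 1/U_eff = 17.56 ft²·°F·h/BTU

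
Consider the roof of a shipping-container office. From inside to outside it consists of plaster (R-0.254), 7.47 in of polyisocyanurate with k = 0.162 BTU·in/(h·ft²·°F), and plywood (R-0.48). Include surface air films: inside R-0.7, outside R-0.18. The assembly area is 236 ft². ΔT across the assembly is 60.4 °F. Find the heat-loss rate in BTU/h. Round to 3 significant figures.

7.47/0.162 = 46.11
R_total = 0.7 + 0.254 + 46.11 + 0.48 + 0.18 = 47.73 ft²·°F·h/BTU
Q = A·ΔT/R = 236 × 60.4 / 47.73 = 298.7 BTU/h

299 BTU/h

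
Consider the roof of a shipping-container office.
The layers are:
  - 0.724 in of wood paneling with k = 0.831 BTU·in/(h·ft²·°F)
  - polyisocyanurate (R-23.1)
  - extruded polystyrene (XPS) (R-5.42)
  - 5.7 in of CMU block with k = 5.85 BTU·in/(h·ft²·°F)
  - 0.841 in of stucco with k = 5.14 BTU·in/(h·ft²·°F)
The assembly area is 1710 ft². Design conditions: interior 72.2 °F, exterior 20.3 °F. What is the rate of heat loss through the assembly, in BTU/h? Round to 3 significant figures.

2910 BTU/h

0.724/0.831 = 0.8712
5.7/5.85 = 0.9744
0.841/5.14 = 0.1636
R_total = 0.8712 + 23.1 + 5.42 + 0.9744 + 0.1636 = 30.53 ft²·°F·h/BTU
Q = A·ΔT/R = 1710 × (72.2 − 20.3) / 30.53 = 2907 BTU/h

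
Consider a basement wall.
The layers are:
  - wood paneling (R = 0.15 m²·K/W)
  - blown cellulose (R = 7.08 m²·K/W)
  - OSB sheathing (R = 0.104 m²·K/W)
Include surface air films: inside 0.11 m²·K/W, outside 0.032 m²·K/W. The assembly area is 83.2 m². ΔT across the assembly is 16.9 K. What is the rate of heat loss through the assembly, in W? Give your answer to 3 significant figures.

188 W

R_total = 0.11 + 0.15 + 7.08 + 0.104 + 0.032 = 7.476 m²·K/W
Q = A·ΔT/R = 83.2 × 16.9 / 7.476 = 188.1 W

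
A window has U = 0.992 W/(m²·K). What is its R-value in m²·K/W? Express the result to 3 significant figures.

R = 1/U = 1/0.992 = 1.008

1.01 m²·K/W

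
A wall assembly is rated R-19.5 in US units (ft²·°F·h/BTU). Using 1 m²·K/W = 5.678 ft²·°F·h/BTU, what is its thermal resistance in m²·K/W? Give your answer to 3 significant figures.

3.43 m²·K/W

R_SI = 19.5/5.678 = 3.434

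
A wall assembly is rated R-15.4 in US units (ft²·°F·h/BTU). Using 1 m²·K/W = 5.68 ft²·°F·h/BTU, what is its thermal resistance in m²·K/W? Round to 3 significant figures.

2.71 m²·K/W

R_SI = 15.4/5.68 = 2.711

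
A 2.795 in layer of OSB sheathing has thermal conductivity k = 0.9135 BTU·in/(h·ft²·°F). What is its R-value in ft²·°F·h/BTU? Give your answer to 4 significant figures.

3.060 ft²·°F·h/BTU

R = L/k = 2.795/0.9135 = 3.0597 ft²·°F·h/BTU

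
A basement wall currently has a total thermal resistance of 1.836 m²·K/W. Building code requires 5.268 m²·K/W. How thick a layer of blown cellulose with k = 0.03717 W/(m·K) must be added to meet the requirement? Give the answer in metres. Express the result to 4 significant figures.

0.1276 m

ΔR = 5.268 − 1.836 = 3.432 m²·K/W
L = ΔR × k = 3.432 × 0.03717 = 0.12757 m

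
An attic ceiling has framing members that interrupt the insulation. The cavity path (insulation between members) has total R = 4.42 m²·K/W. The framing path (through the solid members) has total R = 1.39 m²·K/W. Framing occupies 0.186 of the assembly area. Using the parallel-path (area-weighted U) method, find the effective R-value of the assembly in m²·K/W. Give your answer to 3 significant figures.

3.14 m²·K/W

U_eff = 0.814/4.42 + 0.186/1.39 = 0.1842 + 0.1338 = 0.318
R_eff = 1/U_eff = 3.145 m²·K/W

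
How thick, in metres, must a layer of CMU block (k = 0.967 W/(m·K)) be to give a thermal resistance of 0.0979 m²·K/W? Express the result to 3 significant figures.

0.0947 m

L = R·k = 0.0979 × 0.967 = 0.09467 m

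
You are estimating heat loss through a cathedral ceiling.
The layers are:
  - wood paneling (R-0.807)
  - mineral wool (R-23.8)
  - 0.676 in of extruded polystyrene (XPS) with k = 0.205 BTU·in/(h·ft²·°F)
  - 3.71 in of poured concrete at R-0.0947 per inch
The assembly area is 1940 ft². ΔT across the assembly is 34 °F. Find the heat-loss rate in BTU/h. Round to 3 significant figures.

2330 BTU/h

0.676/0.205 = 3.298
3.71 × 0.0947 = 0.3513
R_total = 0.807 + 23.8 + 3.298 + 0.3513 = 28.26 ft²·°F·h/BTU
Q = A·ΔT/R = 1940 × 34 / 28.26 = 2334 BTU/h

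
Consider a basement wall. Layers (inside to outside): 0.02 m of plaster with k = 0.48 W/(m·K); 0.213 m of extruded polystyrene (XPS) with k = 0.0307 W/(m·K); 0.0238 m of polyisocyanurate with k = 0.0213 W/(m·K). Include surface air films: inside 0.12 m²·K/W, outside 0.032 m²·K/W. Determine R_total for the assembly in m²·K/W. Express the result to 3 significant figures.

0.02/0.48 = 0.04167
0.213/0.0307 = 6.938
0.0238/0.0213 = 1.117
R_total = 0.12 + 0.04167 + 6.938 + 1.117 + 0.032 = 8.249 m²·K/W

8.25 m²·K/W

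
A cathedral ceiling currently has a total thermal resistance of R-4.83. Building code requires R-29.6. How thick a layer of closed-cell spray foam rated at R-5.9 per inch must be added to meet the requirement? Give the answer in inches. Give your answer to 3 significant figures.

4.20 in

ΔR = 29.6 − 4.83 = 24.77 ft²·°F·h/BTU
L = ΔR / (R/in) = 24.77/5.9 = 4.198 in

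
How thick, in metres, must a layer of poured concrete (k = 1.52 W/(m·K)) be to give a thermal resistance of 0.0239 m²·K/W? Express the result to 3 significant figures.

L = R·k = 0.0239 × 1.52 = 0.03633 m

0.0363 m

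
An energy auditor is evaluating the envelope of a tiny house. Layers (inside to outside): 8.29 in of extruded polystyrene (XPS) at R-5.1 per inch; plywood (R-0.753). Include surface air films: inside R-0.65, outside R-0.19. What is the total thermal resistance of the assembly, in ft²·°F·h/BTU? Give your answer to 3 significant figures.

43.9 ft²·°F·h/BTU

8.29 × 5.1 = 42.28
R_total = 0.65 + 42.28 + 0.753 + 0.19 = 43.87 ft²·°F·h/BTU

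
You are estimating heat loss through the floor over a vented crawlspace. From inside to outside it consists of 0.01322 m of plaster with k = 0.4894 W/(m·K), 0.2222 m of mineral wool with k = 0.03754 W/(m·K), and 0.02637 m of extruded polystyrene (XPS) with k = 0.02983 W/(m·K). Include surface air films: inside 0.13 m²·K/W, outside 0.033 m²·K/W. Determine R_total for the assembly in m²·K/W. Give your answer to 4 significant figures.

0.01322/0.4894 = 0.027013
0.2222/0.03754 = 5.919
0.02637/0.02983 = 0.88401
R_total = 0.13 + 0.027013 + 5.919 + 0.88401 + 0.033 = 6.993 m²·K/W

6.993 m²·K/W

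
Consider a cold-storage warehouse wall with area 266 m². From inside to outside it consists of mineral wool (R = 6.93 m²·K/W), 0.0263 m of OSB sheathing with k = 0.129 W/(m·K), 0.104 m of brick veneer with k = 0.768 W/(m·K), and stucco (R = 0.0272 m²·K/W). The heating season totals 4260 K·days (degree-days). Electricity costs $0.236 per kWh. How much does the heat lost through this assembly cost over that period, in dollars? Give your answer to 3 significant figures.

0.0263/0.129 = 0.2039
0.104/0.768 = 0.1354
R_total = 6.93 + 0.2039 + 0.1354 + 0.0272 = 7.296 m²·K/W
E = A × HDD × 24 / R / 1000 = 266 × 4260 × 24 / 7.296 / 1000 = 3727 kWh
Cost = 3727 × 0.236 = $879.6

880 dollars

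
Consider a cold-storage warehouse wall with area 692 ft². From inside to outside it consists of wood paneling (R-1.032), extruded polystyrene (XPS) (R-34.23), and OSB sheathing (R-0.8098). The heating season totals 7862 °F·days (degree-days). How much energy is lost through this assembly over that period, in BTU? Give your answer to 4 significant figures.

R_total = 1.032 + 34.23 + 0.8098 = 36.072 ft²·°F·h/BTU
E = A × HDD × 24 / R = 692 × 7862 × 24 / 36.072 = 3619800 BTU

3620000 BTU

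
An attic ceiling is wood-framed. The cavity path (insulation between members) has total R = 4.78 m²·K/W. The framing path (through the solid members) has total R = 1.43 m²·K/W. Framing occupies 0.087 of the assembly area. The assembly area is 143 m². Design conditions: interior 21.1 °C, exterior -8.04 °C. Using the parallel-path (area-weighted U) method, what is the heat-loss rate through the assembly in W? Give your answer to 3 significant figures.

1050 W

U_eff = 0.913/4.78 + 0.087/1.43 = 0.191 + 0.06084 = 0.2518
R_eff = 1/U_eff = 3.971 m²·K/W
Q = 143 × (21.1 − (-8.04)) / 3.971 = 1049 W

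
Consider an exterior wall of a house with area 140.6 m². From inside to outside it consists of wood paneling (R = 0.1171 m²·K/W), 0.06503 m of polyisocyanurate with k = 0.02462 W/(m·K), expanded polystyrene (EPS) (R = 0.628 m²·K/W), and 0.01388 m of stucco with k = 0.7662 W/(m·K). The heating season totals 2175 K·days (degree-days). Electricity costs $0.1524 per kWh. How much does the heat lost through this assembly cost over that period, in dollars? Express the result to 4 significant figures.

328.5 dollars

0.06503/0.02462 = 2.6413
0.01388/0.7662 = 0.018115
R_total = 0.1171 + 2.6413 + 0.628 + 0.018115 = 3.4046 m²·K/W
E = A × HDD × 24 / R / 1000 = 140.6 × 2175 × 24 / 3.4046 / 1000 = 2155.7 kWh
Cost = 2155.7 × 0.1524 = $328.53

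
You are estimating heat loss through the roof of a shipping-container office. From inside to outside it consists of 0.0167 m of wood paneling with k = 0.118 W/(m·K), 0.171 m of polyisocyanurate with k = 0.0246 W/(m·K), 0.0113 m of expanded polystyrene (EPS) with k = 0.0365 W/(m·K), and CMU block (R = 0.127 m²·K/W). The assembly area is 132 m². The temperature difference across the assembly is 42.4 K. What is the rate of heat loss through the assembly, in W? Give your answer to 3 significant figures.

0.0167/0.118 = 0.1415
0.171/0.0246 = 6.951
0.0113/0.0365 = 0.3096
R_total = 0.1415 + 6.951 + 0.3096 + 0.127 = 7.529 m²·K/W
Q = A·ΔT/R = 132 × 42.4 / 7.529 = 743.3 W

743 W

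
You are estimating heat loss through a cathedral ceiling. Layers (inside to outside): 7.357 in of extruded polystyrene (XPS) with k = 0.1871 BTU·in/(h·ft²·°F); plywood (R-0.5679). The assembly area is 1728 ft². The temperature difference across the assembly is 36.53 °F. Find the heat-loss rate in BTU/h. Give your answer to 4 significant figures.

7.357/0.1871 = 39.321
R_total = 39.321 + 0.5679 = 39.889 ft²·°F·h/BTU
Q = A·ΔT/R = 1728 × 36.53 / 39.889 = 1582.5 BTU/h

1582 BTU/h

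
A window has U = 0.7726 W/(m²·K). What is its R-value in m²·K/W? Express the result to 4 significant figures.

1.294 m²·K/W

R = 1/U = 1/0.7726 = 1.2943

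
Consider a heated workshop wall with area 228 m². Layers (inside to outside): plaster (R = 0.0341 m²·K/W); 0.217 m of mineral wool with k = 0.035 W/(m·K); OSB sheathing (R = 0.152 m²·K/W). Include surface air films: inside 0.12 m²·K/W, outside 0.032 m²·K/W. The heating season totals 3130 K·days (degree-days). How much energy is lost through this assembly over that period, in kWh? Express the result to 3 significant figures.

2620 kWh

0.217/0.035 = 6.2
R_total = 0.12 + 0.0341 + 6.2 + 0.152 + 0.032 = 6.538 m²·K/W
E = A × HDD × 24 / R / 1000 = 228 × 3130 × 24 / 6.538 / 1000 = 2620 kWh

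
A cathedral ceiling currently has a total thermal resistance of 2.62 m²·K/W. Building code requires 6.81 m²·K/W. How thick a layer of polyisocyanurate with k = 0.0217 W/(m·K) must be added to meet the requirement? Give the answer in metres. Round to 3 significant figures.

ΔR = 6.81 − 2.62 = 4.19 m²·K/W
L = ΔR × k = 4.19 × 0.0217 = 0.09092 m

0.0909 m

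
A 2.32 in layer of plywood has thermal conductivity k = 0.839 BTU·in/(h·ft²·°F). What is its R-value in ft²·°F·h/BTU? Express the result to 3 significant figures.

2.77 ft²·°F·h/BTU

R = L/k = 2.32/0.839 = 2.765 ft²·°F·h/BTU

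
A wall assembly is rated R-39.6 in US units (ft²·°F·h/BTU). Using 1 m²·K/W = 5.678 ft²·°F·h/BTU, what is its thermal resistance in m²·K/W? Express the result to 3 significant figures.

6.97 m²·K/W

R_SI = 39.6/5.678 = 6.974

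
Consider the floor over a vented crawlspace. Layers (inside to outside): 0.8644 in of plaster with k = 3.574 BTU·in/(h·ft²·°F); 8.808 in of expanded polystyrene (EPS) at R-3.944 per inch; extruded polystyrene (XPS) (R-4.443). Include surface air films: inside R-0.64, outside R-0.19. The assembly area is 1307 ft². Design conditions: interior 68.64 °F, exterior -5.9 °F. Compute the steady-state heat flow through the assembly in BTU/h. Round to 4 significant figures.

0.8644/3.574 = 0.24186
8.808 × 3.944 = 34.739
R_total = 0.64 + 0.24186 + 34.739 + 4.443 + 0.19 = 40.254 ft²·°F·h/BTU
Q = A·ΔT/R = 1307 × (68.64 − (-5.9)) / 40.254 = 2420.2 BTU/h

2420 BTU/h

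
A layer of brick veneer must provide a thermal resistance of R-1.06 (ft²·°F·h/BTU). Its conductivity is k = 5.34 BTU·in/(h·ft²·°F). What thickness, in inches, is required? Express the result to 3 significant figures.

L = R × k = 1.06 × 5.34 = 5.66 in

5.66 in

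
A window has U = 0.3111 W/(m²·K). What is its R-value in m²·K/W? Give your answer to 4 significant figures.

R = 1/U = 1/0.3111 = 3.2144

3.214 m²·K/W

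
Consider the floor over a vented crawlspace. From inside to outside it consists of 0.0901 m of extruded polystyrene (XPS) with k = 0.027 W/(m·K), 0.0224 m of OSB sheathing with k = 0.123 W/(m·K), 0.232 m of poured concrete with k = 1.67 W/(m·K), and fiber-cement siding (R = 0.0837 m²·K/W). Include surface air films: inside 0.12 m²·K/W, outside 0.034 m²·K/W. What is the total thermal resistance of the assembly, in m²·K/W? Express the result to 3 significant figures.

0.0901/0.027 = 3.337
0.0224/0.123 = 0.1821
0.232/1.67 = 0.1389
R_total = 0.12 + 3.337 + 0.1821 + 0.1389 + 0.0837 + 0.034 = 3.896 m²·K/W

3.90 m²·K/W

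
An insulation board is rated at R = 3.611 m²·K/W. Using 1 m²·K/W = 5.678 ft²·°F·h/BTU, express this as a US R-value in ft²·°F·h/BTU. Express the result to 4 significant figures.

20.50 ft²·°F·h/BTU

R_US = 3.611 × 5.678 = 20.503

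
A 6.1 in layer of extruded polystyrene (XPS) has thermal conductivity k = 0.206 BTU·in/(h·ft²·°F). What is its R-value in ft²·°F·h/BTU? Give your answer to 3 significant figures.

R = L/k = 6.1/0.206 = 29.61 ft²·°F·h/BTU

29.6 ft²·°F·h/BTU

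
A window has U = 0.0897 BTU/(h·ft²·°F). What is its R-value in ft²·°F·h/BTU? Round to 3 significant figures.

R = 1/U = 1/0.0897 = 11.15

11.1 ft²·°F·h/BTU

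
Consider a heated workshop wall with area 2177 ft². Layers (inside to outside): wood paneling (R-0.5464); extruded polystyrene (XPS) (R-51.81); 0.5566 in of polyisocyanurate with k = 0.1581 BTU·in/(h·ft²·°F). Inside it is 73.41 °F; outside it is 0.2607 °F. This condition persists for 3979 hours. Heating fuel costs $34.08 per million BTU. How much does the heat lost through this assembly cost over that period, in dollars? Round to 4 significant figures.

386.5 dollars

0.5566/0.1581 = 3.5206
R_total = 0.5464 + 51.81 + 3.5206 = 55.877 ft²·°F·h/BTU
Q = 2177 × (73.41 − 0.2607) / 55.877 = 2849.9 BTU/h
E = 2849.9 × 3979 = 11340000 BTU
Cost = 11340000/10⁶ × 34.08 = $386.46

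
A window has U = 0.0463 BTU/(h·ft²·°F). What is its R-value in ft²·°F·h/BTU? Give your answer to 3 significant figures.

R = 1/U = 1/0.0463 = 21.6

21.6 ft²·°F·h/BTU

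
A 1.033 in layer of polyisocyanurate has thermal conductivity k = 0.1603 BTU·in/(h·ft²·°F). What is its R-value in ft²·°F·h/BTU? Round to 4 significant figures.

R = L/k = 1.033/0.1603 = 6.4442 ft²·°F·h/BTU

6.444 ft²·°F·h/BTU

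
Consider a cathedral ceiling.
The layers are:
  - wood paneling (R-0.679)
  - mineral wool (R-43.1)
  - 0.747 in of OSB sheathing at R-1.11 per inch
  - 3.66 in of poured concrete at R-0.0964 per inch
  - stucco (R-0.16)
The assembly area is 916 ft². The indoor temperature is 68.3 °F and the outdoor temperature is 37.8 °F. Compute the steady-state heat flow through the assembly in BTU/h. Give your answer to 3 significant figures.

619 BTU/h

0.747 × 1.11 = 0.8292
3.66 × 0.0964 = 0.3528
R_total = 0.679 + 43.1 + 0.8292 + 0.3528 + 0.16 = 45.12 ft²·°F·h/BTU
Q = A·ΔT/R = 916 × (68.3 − 37.8) / 45.12 = 619.2 BTU/h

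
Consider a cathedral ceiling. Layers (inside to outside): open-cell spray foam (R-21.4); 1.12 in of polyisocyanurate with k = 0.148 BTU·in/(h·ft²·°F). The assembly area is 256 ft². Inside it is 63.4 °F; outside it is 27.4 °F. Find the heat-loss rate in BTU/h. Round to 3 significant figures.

318 BTU/h

1.12/0.148 = 7.568
R_total = 21.4 + 7.568 = 28.97 ft²·°F·h/BTU
Q = A·ΔT/R = 256 × (63.4 − 27.4) / 28.97 = 318.1 BTU/h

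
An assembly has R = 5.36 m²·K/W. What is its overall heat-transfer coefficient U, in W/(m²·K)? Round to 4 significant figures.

U = 1/R = 1/5.36 = 0.18657

0.1866 W/(m²·K)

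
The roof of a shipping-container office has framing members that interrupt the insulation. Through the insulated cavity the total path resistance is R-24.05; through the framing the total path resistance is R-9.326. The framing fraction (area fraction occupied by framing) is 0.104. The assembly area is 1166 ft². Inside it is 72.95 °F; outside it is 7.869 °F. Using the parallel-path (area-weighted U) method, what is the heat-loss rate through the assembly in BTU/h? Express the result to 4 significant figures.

3673 BTU/h

U_eff = 0.896/24.05 + 0.104/9.326 = 0.037256 + 0.011152 = 0.048407
R_eff = 1/U_eff = 20.658 ft²·°F·h/BTU
Q = 1166 × (72.95 − 7.869) / 20.658 = 3673.4 BTU/h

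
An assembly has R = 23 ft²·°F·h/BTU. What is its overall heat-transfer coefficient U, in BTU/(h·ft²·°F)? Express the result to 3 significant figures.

U = 1/R = 1/23 = 0.04348

0.0435 BTU/(h·ft²·°F)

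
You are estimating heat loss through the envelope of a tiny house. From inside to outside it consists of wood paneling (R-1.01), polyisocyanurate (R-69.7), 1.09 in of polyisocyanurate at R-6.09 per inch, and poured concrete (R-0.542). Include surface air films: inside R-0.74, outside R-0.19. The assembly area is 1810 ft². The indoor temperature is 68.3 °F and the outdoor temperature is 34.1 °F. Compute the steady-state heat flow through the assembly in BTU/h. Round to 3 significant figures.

1.09 × 6.09 = 6.638
R_total = 0.74 + 1.01 + 69.7 + 6.638 + 0.542 + 0.19 = 78.82 ft²·°F·h/BTU
Q = A·ΔT/R = 1810 × (68.3 − 34.1) / 78.82 = 785.4 BTU/h

785 BTU/h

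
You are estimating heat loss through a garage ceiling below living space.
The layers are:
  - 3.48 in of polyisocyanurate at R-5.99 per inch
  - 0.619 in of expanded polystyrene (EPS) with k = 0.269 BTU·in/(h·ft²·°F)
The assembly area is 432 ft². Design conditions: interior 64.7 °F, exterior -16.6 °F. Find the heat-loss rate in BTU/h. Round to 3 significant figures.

3.48 × 5.99 = 20.85
0.619/0.269 = 2.301
R_total = 20.85 + 2.301 = 23.15 ft²·°F·h/BTU
Q = A·ΔT/R = 432 × (64.7 − (-16.6)) / 23.15 = 1517 BTU/h

1520 BTU/h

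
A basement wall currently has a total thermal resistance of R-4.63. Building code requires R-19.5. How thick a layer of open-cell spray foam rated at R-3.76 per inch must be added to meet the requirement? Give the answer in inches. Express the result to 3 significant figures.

ΔR = 19.5 − 4.63 = 14.87 ft²·°F·h/BTU
L = ΔR / (R/in) = 14.87/3.76 = 3.955 in

3.95 in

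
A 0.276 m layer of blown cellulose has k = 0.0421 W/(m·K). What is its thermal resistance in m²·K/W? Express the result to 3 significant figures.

6.56 m²·K/W

R = L/k = 0.276/0.0421 = 6.556 m²·K/W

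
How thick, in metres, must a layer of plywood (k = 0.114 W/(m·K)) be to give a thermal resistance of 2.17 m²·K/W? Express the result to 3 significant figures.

0.247 m

L = R·k = 2.17 × 0.114 = 0.2474 m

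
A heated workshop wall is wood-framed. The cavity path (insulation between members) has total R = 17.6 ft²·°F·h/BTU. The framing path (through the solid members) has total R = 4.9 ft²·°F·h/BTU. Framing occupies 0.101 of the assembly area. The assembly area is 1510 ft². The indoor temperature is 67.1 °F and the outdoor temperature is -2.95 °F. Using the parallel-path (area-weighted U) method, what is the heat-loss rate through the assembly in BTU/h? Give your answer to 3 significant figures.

7580 BTU/h

U_eff = 0.899/17.6 + 0.101/4.9 = 0.05108 + 0.02061 = 0.07169
R_eff = 1/U_eff = 13.95 ft²·°F·h/BTU
Q = 1510 × (67.1 − (-2.95)) / 13.95 = 7583 BTU/h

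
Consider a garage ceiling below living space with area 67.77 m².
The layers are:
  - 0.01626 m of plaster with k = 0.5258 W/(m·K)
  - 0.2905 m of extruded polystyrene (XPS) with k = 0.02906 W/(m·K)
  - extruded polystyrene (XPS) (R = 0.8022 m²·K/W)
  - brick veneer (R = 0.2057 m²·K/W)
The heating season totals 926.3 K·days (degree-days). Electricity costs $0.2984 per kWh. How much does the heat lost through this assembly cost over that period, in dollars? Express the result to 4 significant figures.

40.74 dollars

0.01626/0.5258 = 0.030924
0.2905/0.02906 = 9.9966
R_total = 0.030924 + 9.9966 + 0.8022 + 0.2057 = 11.035 m²·K/W
E = A × HDD × 24 / R / 1000 = 67.77 × 926.3 × 24 / 11.035 / 1000 = 136.53 kWh
Cost = 136.53 × 0.2984 = $40.739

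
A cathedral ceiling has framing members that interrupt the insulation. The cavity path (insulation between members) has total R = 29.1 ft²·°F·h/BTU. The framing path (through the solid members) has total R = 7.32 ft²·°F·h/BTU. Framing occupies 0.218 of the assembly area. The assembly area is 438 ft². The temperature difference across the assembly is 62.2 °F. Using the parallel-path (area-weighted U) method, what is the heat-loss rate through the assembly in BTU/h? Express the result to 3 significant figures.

U_eff = 0.782/29.1 + 0.218/7.32 = 0.02687 + 0.02978 = 0.05665
R_eff = 1/U_eff = 17.65 ft²·°F·h/BTU
Q = 438 × 62.2 / 17.65 = 1543 BTU/h

1540 BTU/h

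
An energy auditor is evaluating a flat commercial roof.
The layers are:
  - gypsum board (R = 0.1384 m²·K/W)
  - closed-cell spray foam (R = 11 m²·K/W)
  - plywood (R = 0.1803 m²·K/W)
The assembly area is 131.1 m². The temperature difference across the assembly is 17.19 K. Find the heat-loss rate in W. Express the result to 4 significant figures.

199.1 W

R_total = 0.1384 + 11 + 0.1803 = 11.319 m²·K/W
Q = A·ΔT/R = 131.1 × 17.19 / 11.319 = 199.1 W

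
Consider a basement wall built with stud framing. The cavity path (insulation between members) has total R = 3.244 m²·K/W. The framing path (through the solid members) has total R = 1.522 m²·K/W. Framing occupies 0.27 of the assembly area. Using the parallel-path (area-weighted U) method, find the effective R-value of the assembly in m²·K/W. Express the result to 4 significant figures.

U_eff = 0.73/3.244 + 0.27/1.522 = 0.22503 + 0.1774 = 0.40243
R_eff = 1/U_eff = 2.4849 m²·K/W

2.485 m²·K/W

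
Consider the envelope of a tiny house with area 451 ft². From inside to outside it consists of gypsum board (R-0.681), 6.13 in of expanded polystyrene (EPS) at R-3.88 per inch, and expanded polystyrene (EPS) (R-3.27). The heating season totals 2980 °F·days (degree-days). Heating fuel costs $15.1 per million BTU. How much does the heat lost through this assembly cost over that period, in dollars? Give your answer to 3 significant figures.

6.13 × 3.88 = 23.78
R_total = 0.681 + 23.78 + 3.27 = 27.74 ft²·°F·h/BTU
E = A × HDD × 24 / R = 451 × 2980 × 24 / 27.74 = 1163000 BTU
Cost = 1163000/10⁶ × 15.1 = $17.56

17.6 dollars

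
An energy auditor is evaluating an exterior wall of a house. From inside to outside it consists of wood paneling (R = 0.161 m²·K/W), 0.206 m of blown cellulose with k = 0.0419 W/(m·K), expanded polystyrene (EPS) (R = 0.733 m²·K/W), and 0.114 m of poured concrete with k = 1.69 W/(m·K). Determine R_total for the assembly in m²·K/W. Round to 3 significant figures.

0.206/0.0419 = 4.916
0.114/1.69 = 0.06746
R_total = 0.161 + 4.916 + 0.733 + 0.06746 = 5.878 m²·K/W

5.88 m²·K/W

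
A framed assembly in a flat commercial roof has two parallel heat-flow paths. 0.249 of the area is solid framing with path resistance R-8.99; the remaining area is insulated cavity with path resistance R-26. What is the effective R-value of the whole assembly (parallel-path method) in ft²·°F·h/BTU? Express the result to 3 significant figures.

17.7 ft²·°F·h/BTU

U_eff = 0.751/26 + 0.249/8.99 = 0.02888 + 0.0277 = 0.05658
R_eff = 1/U_eff = 17.67 ft²·°F·h/BTU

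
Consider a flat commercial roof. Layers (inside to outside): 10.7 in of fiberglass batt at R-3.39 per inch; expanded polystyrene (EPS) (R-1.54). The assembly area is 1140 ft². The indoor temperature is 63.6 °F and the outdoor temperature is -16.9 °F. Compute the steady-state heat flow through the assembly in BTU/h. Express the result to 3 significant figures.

10.7 × 3.39 = 36.27
R_total = 36.27 + 1.54 = 37.81 ft²·°F·h/BTU
Q = A·ΔT/R = 1140 × (63.6 − (-16.9)) / 37.81 = 2427 BTU/h

2430 BTU/h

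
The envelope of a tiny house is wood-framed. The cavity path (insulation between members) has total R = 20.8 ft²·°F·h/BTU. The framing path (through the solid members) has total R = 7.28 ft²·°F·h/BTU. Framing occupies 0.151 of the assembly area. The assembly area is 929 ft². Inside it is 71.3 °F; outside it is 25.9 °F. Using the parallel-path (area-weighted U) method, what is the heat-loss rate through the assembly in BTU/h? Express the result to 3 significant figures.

2600 BTU/h

U_eff = 0.849/20.8 + 0.151/7.28 = 0.04082 + 0.02074 = 0.06156
R_eff = 1/U_eff = 16.24 ft²·°F·h/BTU
Q = 929 × (71.3 − 25.9) / 16.24 = 2596 BTU/h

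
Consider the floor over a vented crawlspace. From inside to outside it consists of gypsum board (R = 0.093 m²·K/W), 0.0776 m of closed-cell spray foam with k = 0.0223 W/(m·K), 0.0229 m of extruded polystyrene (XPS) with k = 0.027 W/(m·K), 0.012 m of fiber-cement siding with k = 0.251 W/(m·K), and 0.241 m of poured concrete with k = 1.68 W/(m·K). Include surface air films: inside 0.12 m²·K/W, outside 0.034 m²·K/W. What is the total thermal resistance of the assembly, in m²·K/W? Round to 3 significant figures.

4.77 m²·K/W

0.0776/0.0223 = 3.48
0.0229/0.027 = 0.8481
0.012/0.251 = 0.04781
0.241/1.68 = 0.1435
R_total = 0.12 + 0.093 + 3.48 + 0.8481 + 0.04781 + 0.1435 + 0.034 = 4.766 m²·K/W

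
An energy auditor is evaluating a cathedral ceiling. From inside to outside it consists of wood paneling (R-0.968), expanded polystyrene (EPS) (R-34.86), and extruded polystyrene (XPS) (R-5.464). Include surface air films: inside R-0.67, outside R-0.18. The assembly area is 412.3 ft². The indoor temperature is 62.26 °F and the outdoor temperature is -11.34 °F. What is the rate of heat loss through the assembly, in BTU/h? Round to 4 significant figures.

R_total = 0.67 + 0.968 + 34.86 + 5.464 + 0.18 = 42.142 ft²·°F·h/BTU
Q = A·ΔT/R = 412.3 × (62.26 − (-11.34)) / 42.142 = 720.07 BTU/h

720.1 BTU/h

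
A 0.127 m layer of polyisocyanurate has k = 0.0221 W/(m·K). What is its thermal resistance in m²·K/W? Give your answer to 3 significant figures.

5.75 m²·K/W

R = L/k = 0.127/0.0221 = 5.747 m²·K/W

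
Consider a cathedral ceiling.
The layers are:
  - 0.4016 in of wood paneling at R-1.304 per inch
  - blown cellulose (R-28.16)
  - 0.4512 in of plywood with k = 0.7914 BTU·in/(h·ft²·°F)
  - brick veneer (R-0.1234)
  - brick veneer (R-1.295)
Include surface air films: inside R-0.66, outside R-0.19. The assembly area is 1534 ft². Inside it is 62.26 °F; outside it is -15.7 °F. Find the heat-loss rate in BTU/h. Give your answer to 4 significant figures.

3794 BTU/h

0.4016 × 1.304 = 0.52369
0.4512/0.7914 = 0.57013
R_total = 0.66 + 0.52369 + 28.16 + 0.57013 + 0.1234 + 1.295 + 0.19 = 31.522 ft²·°F·h/BTU
Q = A·ΔT/R = 1534 × (62.26 − (-15.7)) / 31.522 = 3793.9 BTU/h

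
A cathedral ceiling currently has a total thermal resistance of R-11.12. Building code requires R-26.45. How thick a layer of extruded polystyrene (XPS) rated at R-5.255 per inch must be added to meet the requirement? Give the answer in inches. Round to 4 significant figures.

2.917 in

ΔR = 26.45 − 11.12 = 15.33 ft²·°F·h/BTU
L = ΔR / (R/in) = 15.33/5.255 = 2.9172 in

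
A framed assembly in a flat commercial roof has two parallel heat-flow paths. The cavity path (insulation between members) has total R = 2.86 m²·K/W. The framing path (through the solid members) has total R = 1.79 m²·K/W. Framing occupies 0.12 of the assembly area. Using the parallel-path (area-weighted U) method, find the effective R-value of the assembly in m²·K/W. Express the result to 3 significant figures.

U_eff = 0.88/2.86 + 0.12/1.79 = 0.3077 + 0.06704 = 0.3747
R_eff = 1/U_eff = 2.669 m²·K/W

2.67 m²·K/W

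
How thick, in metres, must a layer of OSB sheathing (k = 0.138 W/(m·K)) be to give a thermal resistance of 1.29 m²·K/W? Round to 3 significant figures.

L = R·k = 1.29 × 0.138 = 0.178 m

0.178 m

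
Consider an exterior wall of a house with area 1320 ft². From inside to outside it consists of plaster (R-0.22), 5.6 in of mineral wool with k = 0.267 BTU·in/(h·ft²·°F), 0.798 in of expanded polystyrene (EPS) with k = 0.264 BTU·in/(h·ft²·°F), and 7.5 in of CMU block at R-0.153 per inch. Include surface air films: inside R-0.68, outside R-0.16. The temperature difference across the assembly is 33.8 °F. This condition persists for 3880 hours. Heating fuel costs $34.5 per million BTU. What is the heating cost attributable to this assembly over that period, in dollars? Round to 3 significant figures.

228 dollars

5.6/0.267 = 20.97
0.798/0.264 = 3.023
7.5 × 0.153 = 1.147
R_total = 0.68 + 0.22 + 20.97 + 3.023 + 1.147 + 0.16 = 26.2 ft²·°F·h/BTU
Q = 1320 × 33.8 / 26.2 = 1703 BTU/h
E = 1703 × 3880 = 6606000 BTU
Cost = 6606000/10⁶ × 34.5 = $227.9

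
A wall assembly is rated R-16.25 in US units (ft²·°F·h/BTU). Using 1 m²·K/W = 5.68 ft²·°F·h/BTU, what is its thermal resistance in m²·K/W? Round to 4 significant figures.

R_SI = 16.25/5.68 = 2.8609

2.861 m²·K/W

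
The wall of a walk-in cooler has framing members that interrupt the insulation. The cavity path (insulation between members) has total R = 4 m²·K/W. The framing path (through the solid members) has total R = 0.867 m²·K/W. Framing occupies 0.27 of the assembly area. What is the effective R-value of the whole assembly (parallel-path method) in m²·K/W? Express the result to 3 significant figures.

U_eff = 0.73/4 + 0.27/0.867 = 0.1825 + 0.3114 = 0.4939
R_eff = 1/U_eff = 2.025 m²·K/W

2.02 m²·K/W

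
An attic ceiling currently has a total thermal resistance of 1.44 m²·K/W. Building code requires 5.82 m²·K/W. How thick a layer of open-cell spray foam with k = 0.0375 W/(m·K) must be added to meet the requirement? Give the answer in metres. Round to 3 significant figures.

ΔR = 5.82 − 1.44 = 4.38 m²·K/W
L = ΔR × k = 4.38 × 0.0375 = 0.1643 m

0.164 m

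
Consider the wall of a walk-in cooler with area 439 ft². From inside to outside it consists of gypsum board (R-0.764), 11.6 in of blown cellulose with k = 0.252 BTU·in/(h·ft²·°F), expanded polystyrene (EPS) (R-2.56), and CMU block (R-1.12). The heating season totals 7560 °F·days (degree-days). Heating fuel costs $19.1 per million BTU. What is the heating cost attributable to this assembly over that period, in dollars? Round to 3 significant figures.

30.1 dollars

11.6/0.252 = 46.03
R_total = 0.764 + 46.03 + 2.56 + 1.12 = 50.48 ft²·°F·h/BTU
E = A × HDD × 24 / R = 439 × 7560 × 24 / 50.48 = 1578000 BTU
Cost = 1578000/10⁶ × 19.1 = $30.14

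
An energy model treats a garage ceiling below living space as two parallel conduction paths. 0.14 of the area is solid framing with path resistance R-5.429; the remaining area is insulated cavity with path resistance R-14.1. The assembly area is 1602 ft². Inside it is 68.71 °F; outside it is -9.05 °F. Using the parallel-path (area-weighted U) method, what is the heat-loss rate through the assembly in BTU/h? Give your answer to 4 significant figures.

10810 BTU/h

U_eff = 0.86/14.1 + 0.14/5.429 = 0.060993 + 0.025787 = 0.08678
R_eff = 1/U_eff = 11.523 ft²·°F·h/BTU
Q = 1602 × (68.71 − (-9.05)) / 11.523 = 10810 BTU/h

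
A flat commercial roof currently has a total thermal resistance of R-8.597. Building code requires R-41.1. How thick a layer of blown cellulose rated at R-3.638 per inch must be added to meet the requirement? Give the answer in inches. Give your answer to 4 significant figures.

8.934 in

ΔR = 41.1 − 8.597 = 32.503 ft²·°F·h/BTU
L = ΔR / (R/in) = 32.503/3.638 = 8.9343 in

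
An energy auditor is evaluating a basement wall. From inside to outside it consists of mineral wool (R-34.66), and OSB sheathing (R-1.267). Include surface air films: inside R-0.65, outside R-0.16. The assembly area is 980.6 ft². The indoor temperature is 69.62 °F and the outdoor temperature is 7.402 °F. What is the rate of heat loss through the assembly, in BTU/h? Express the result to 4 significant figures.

R_total = 0.65 + 34.66 + 1.267 + 0.16 = 36.737 ft²·°F·h/BTU
Q = A·ΔT/R = 980.6 × (69.62 − 7.402) / 36.737 = 1660.7 BTU/h

1661 BTU/h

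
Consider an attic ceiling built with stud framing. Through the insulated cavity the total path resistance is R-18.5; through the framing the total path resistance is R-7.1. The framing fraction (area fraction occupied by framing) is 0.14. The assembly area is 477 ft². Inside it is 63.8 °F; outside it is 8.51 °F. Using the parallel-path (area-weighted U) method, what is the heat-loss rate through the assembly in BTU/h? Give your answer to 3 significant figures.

1750 BTU/h

U_eff = 0.86/18.5 + 0.14/7.1 = 0.04649 + 0.01972 = 0.0662
R_eff = 1/U_eff = 15.1 ft²·°F·h/BTU
Q = 477 × (63.8 − 8.51) / 15.1 = 1746 BTU/h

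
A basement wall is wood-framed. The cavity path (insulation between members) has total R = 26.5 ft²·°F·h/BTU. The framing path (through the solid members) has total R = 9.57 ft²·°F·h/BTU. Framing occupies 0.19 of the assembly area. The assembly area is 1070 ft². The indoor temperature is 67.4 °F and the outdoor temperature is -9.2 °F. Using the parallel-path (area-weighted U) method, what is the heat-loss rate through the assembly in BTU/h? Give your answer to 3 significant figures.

4130 BTU/h

U_eff = 0.81/26.5 + 0.19/9.57 = 0.03057 + 0.01985 = 0.05042
R_eff = 1/U_eff = 19.83 ft²·°F·h/BTU
Q = 1070 × (67.4 − (-9.2)) / 19.83 = 4133 BTU/h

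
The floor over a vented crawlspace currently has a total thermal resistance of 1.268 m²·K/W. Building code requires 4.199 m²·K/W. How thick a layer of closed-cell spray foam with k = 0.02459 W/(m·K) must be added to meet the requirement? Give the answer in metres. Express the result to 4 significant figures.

ΔR = 4.199 − 1.268 = 2.931 m²·K/W
L = ΔR × k = 2.931 × 0.02459 = 0.072073 m

0.07207 m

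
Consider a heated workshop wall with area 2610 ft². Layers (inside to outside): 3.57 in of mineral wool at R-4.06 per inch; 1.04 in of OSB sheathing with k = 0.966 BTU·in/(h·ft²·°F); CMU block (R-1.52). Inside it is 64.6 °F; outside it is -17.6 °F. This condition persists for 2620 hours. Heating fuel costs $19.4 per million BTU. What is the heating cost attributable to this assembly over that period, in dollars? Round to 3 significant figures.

638 dollars

3.57 × 4.06 = 14.49
1.04/0.966 = 1.077
R_total = 14.49 + 1.077 + 1.52 = 17.09 ft²·°F·h/BTU
Q = 2610 × (64.6 − (-17.6)) / 17.09 = 12550 BTU/h
E = 12550 × 2620 = 32890000 BTU
Cost = 32890000/10⁶ × 19.4 = $638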